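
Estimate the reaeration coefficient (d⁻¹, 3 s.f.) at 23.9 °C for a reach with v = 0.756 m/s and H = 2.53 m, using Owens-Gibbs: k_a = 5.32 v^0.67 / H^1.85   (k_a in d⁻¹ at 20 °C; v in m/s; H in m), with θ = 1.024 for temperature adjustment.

k_a(20) = 5.32 × 0.756^0.67 / 2.53^1.85 = 5.32 × 0.8291 / 5.569 = 0.7920 d⁻¹.
k_a(23.9) = 0.7920 × 1.024^(23.9−20) = 0.7920 × 1.097 = 0.8688 d⁻¹.

k_a ≈ 0.869 d⁻¹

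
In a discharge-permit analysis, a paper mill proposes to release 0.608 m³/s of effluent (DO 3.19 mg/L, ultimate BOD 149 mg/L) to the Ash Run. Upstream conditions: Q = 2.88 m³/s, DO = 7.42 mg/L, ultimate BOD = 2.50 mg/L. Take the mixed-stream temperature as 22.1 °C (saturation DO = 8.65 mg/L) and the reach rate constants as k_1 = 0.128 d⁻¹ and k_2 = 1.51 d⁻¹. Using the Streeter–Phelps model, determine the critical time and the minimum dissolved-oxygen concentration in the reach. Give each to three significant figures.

t_c ≈ 0.760 d; minimum DO ≈ 6.49 mg/L

Mixed DO = (2.88×7.42 + 0.608×3.19)/(2.88+0.608) = 23.31/3.488 = 6.683 mg/L.
Mixed L₀ = (2.88×2.50 + 0.608×149)/(3.488) = 97.79/3.488 = 28.04 mg/L.
Initial deficit D₀ = C_s − DO₀ = 8.65 − 6.683 = 1.967 mg/L.
t_c = (1/1.382) ln[(1.51/0.128)(1 − 1.967×1.382/(0.128×28.04))] = 0.7236 × ln(2.859) = 0.7602 d.
D_c = (0.128/1.51) × 28.04 × e^(−0.128×0.7602) = 0.08477 × 28.04 × 0.9073 = 2.156 mg/L.
Minimum DO = 8.65 − 2.156 = 6.494 mg/L.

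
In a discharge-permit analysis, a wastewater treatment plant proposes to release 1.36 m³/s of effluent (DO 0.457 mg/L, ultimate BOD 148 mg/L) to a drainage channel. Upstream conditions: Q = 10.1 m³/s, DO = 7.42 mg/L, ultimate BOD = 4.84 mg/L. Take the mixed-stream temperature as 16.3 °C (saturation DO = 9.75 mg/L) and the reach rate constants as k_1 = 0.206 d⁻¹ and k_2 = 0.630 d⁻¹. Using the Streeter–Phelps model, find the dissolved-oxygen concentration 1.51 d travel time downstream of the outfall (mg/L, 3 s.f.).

DO ≈ 4.86 mg/L

Mixed DO = (10.1×7.42 + 1.36×0.457)/(10.1+1.36) = 75.56/11.46 = 6.594 mg/L.
Mixed L₀ = (10.1×4.84 + 1.36×148)/(11.46) = 250.2/11.46 = 21.83 mg/L.
Initial deficit D₀ = C_s − DO₀ = 9.75 − 6.594 = 3.156 mg/L.
D(1.51) = [0.206×21.83/(0.630−0.206)](e^(−0.206×1.51) − e^(−0.630×1.51)) + 3.156 e^(−0.630×1.51)
= 10.61 × (0.7327 − 0.3862) + 3.156 × 0.3862 = 4.893 mg/L.
DO = 9.75 − 4.893 = 4.857 mg/L.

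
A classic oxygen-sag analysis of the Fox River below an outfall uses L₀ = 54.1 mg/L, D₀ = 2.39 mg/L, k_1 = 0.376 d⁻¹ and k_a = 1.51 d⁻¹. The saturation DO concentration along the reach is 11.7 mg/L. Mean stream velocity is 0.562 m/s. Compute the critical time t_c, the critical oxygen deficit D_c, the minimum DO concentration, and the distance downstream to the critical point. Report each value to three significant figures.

t_c = [1/(k_a−k_1)] ln[(k_a/k_1)(1 − D₀(k_a−k_1)/(k_1 L₀))]
= [1/(1.51−0.376)] ln[(1.51/0.376)(1 − 2.39×1.134/(0.376×54.1))]
= (1/1.134) ln[4.016 × 0.8668] = 0.8818 × ln(3.481) = 0.8818 × 1.247 = 1.100 d.
D_c = (k_1/k_a) L₀ e^(−k_1 t_c) = (0.376/1.51) × 54.1 × e^(−0.376×1.100) = 0.2490 × 54.1 × 0.6613 = 8.908 mg/L.
Minimum DO = C_s − D_c = 11.7 − 8.908 = 2.792 mg/L.
x_c = v t_c = 0.562 m/s × 1.100 d × 86400 s/d = 53410 m ≈ 53.4 km.

t_c ≈ 1.10 d; D_c ≈ 8.91 mg/L; min DO ≈ 2.79 mg/L; x_c ≈ 53.4 km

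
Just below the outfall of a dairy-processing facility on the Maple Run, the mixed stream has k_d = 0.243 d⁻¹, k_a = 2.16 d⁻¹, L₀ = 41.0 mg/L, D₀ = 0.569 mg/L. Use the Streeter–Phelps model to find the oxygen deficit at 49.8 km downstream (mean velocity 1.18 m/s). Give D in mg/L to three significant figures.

Travel time t = x/v = 49.8 km / (1.18 m/s) = 49800 m / 1.18 m/s = 42200 s = 0.4885 d.
k_d L₀/(k_a−k_d) = 0.243×41.0/(2.16−0.243) = 9.963/1.917 = 5.197 mg/L.
e^(−k_d t) = e^(−0.243×0.4885) = 0.8881; e^(−k_a t) = e^(−2.16×0.4885) = 0.3482.
D = 5.197 × (0.8881 − 0.3482) + 0.569 × 0.3482 = 2.806 + 0.1981 = 3.004 mg/L.

D ≈ 3.00 mg/L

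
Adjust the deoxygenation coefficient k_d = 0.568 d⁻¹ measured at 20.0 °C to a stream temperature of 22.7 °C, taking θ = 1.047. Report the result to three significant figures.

k_d(T₂) = k_d(T₁) · θ^(T₂−T₁) = 0.568 × 1.047^(22.7−20.0)
= 0.568 × 1.047^2.70 = 0.568 × 1.132 = 0.6430 d⁻¹.

k_d ≈ 0.643 d⁻¹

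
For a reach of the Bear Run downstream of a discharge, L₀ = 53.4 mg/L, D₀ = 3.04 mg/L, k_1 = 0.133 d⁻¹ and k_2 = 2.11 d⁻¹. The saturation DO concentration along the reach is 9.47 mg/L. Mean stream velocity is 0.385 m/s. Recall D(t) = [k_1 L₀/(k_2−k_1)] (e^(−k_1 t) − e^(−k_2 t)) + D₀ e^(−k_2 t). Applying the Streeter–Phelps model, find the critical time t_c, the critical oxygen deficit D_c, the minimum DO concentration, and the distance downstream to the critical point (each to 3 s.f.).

t_c = [1/(k_2−k_1)] ln[(k_2/k_1)(1 − D₀(k_2−k_1)/(k_1 L₀))]
= [1/(2.11−0.133)] ln[(2.11/0.133)(1 − 3.04×1.977/(0.133×53.4))]
= (1/1.977) ln[15.86 × 0.1538] = 0.5058 × ln(2.440) = 0.5058 × 0.8918 = 0.4511 d.
D_c = (k_1/k_2) L₀ e^(−k_1 t_c) = (0.133/2.11) × 53.4 × e^(−0.133×0.4511) = 0.06303 × 53.4 × 0.9418 = 3.170 mg/L.
Minimum DO = C_s − D_c = 9.47 − 3.170 = 6.300 mg/L.
x_c = v t_c = 0.385 m/s × 0.4511 d × 86400 s/d = 15010 m ≈ 15.0 km.

t_c ≈ 0.451 d; D_c ≈ 3.17 mg/L; min DO ≈ 6.30 mg/L; x_c ≈ 15.0 km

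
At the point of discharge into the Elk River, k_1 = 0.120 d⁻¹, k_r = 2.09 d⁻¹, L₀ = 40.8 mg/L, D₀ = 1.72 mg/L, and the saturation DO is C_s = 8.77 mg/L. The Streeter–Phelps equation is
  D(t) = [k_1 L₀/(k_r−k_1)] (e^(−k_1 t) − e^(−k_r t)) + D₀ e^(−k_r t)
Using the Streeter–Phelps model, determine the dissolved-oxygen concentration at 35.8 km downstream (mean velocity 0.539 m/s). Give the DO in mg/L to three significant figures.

Travel time t = x/v = 35.8 km / (0.539 m/s) = 35800 m / 0.539 m/s = 66420 s = 0.7687 d.
k_1 L₀/(k_r−k_1) = 0.120×40.8/(2.09−0.120) = 4.896/1.970 = 2.485 mg/L.
e^(−k_1 t) = e^(−0.120×0.7687) = 0.9119; e^(−k_r t) = e^(−2.09×0.7687) = 0.2006.
D = 2.485 × (0.9119 − 0.2006) + 1.72 × 0.2006 = 1.768 + 0.3450 = 2.113 mg/L.
DO = C_s − D = 8.77 − 2.113 = 6.657 mg/L.

DO ≈ 6.66 mg/L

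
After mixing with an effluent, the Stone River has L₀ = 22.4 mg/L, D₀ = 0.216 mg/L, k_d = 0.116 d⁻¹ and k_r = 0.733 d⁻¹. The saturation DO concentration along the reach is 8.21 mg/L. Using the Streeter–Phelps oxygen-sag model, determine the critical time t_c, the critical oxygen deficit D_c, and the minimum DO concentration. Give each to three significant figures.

t_c ≈ 2.90 d; D_c ≈ 2.53 mg/L; min DO ≈ 5.68 mg/L

t_c = [1/(k_r−k_d)] ln[(k_r/k_d)(1 − D₀(k_r−k_d)/(k_d L₀))]
= [1/(0.733−0.116)] ln[(0.733/0.116)(1 − 0.216×0.6170/(0.116×22.4))]
= (1/0.6170) ln[6.319 × 0.9487] = 1.621 × ln(5.995) = 1.621 × 1.791 = 2.903 d.
L(t_c) = L₀ e^(−k_d t_c) = 22.4 × 0.7141 = 16.00 mg/L, and at the critical point k_r D_c = k_d L, so D_c = (0.116/0.733) × 16.00 = 2.531 mg/L.
Minimum DO = C_s − D_c = 8.21 − 2.531 = 5.679 mg/L.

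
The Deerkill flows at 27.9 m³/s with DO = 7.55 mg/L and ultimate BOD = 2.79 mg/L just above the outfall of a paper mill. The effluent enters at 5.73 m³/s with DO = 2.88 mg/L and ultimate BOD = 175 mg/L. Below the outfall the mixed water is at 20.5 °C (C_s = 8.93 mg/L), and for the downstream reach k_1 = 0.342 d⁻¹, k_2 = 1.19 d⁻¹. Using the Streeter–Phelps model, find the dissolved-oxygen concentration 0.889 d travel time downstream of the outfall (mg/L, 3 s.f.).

Mixed DO = (27.9×7.55 + 5.73×2.88)/(27.9+5.73) = 227.1/33.63 = 6.754 mg/L.
Mixed L₀ = (27.9×2.79 + 5.73×175)/(33.63) = 1081/33.63 = 32.13 mg/L.
Initial deficit D₀ = C_s − DO₀ = 8.93 − 6.754 = 2.176 mg/L.
D(0.889) = [0.342×32.13/(1.19−0.342)](e^(−0.342×0.889) − e^(−1.19×0.889)) + 2.176 e^(−1.19×0.889)
= 12.96 × (0.7378 − 0.3472) + 2.176 × 0.3472 = 5.818 mg/L.
DO = 8.93 − 5.818 = 3.112 mg/L.

DO ≈ 3.11 mg/L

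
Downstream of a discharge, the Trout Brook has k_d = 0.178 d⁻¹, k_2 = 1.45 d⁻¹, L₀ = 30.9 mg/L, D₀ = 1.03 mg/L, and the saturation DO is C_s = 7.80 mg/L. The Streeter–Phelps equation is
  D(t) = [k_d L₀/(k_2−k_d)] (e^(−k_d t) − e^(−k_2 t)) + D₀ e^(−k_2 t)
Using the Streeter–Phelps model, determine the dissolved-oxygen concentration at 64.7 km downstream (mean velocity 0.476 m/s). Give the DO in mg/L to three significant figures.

Travel time t = x/v = 64.7 km / (0.476 m/s) = 64700 m / 0.476 m/s = 135900 s = 1.573 d.
k_d L₀/(k_2−k_d) = 0.178×30.9/(1.45−0.178) = 5.500/1.272 = 4.324 mg/L.
e^(−k_d t) = e^(−0.178×1.573) = 0.7558; e^(−k_2 t) = e^(−1.45×1.573) = 0.1022.
D = 4.324 × (0.7558 − 0.1022) + 1.03 × 0.1022 = 2.826 + 0.1052 = 2.931 mg/L.
DO = C_s − D = 7.80 − 2.931 = 4.869 mg/L.

DO ≈ 4.87 mg/L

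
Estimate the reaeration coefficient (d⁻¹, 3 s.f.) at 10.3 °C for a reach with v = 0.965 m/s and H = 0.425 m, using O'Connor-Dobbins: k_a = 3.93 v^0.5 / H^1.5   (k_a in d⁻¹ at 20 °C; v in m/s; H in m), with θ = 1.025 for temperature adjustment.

k_a ≈ 11.0 d⁻¹

k_a(20) = 3.93 × 0.965^0.5 / 0.425^1.5 = 3.93 × 0.9823 / 0.2771 = 13.93 d⁻¹.
k_a(10.3) = 13.93 × 1.025^(10.3−20) = 13.93 × 0.7870 = 10.97 d⁻¹.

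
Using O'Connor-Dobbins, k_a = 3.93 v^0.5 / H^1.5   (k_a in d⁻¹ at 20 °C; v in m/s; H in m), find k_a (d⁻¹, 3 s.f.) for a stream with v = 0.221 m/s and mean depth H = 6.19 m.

k_a ≈ 0.120 d⁻¹

k_a = 3.93 × 0.221^0.5 / 6.19^1.5 = 3.93 × 0.4701 / 15.40 = 0.1200 d⁻¹.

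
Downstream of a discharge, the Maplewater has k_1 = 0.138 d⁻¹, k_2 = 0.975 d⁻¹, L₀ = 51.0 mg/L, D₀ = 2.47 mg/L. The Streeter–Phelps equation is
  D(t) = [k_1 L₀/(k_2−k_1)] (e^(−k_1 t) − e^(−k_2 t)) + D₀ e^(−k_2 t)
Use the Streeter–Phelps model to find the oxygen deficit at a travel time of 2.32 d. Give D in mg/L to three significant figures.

k_1 L₀/(k_2−k_1) = 0.138×51.0/(0.975−0.138) = 7.038/0.8370 = 8.409 mg/L.
e^(−k_1 t) = e^(−0.138×2.320) = 0.7260; e^(−k_2 t) = e^(−0.975×2.320) = 0.1041.
D = 8.409 × (0.7260 − 0.1041) + 2.47 × 0.1041 = 5.229 + 0.2572 = 5.486 mg/L.

D ≈ 5.49 mg/L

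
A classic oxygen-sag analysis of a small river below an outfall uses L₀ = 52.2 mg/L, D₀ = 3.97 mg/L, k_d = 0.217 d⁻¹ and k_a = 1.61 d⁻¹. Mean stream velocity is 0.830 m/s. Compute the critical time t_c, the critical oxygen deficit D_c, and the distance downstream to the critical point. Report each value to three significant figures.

At the critical point dD/dt = 0, so k_d L₀ e^(−k_d t) = k_a D. Substituting D(t) from the Streeter–Phelps equation and solving for t gives
t_c = ln[(k_a/k_d)(1 − D₀(k_a−k_d)/(k_d L₀))] / (k_a−k_d).
Here k_a−k_d = 1.393 d⁻¹ and 1 − D₀(k_a−k_d)/(k_d L₀) = 1 − 3.97×1.393/(0.217×52.2) = 0.5118, so
t_c = ln(7.419 × 0.5118) / 1.393 = 1.334 / 1.393 = 0.9578 d.
D_c = (k_d/k_a) L₀ e^(−k_d t_c) = (0.217/1.61) × 52.2 × e^(−0.217×0.9578) = 0.1348 × 52.2 × 0.8123 = 5.715 mg/L.
x_c = v t_c = 0.830 m/s × 0.9578 d × 86400 s/d = 68690 m ≈ 68.7 km.

t_c ≈ 0.958 d; D_c ≈ 5.72 mg/L; x_c ≈ 68.7 km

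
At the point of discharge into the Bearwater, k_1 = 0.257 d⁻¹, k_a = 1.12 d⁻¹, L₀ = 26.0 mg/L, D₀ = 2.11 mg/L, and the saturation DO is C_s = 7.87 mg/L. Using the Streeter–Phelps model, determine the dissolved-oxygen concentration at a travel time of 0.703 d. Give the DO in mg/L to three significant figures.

DO ≈ 3.97 mg/L

k_1 L₀/(k_a−k_1) = 0.257×26.0/(1.12−0.257) = 6.682/0.8630 = 7.743 mg/L.
e^(−k_1 t) = e^(−0.257×0.7030) = 0.8347; e^(−k_a t) = e^(−1.12×0.7030) = 0.4550.
D = 7.743 × (0.8347 − 0.4550) + 2.11 × 0.4550 = 2.940 + 0.9601 = 3.900 mg/L.
DO = C_s − D = 7.87 − 3.900 = 3.970 mg/L.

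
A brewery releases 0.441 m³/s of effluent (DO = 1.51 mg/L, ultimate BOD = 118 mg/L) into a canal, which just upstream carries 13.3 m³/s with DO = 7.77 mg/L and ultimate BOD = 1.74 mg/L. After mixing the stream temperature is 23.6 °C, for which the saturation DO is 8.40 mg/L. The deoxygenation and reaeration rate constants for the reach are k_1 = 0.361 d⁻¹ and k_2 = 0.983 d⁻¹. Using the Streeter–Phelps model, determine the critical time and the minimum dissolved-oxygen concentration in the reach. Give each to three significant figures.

t_c ≈ 1.12 d; minimum DO ≈ 7.06 mg/L

Mixed DO = (13.3×7.77 + 0.441×1.51)/(13.3+0.441) = 104.0/13.74 = 7.569 mg/L.
Mixed L₀ = (13.3×1.74 + 0.441×118)/(13.74) = 75.18/13.74 = 5.471 mg/L.
Initial deficit D₀ = C_s − DO₀ = 8.40 − 7.569 = 0.8309 mg/L.
t_c = (1/0.6220) ln[(0.983/0.361)(1 − 0.8309×0.6220/(0.361×5.471))] = 1.608 × ln(2.010) = 1.123 d.
D_c = (0.361/0.983) × 5.471 × e^(−0.361×1.123) = 0.3672 × 5.471 × 0.6668 = 1.340 mg/L.
Minimum DO = 8.40 − 1.340 = 7.060 mg/L.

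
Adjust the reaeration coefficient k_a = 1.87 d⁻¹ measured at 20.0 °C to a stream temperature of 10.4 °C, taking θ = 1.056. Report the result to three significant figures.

k_a ≈ 1.11 d⁻¹

k_a(T₂) = k_a(T₁) · θ^(T₂−T₁) = 1.87 × 1.056^(10.4−20.0)
= 1.87 × 1.056^-9.60 = 1.87 × 0.5927 = 1.108 d⁻¹.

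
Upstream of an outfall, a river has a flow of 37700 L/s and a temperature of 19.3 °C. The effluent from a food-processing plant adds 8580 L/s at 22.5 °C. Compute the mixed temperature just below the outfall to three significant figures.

19.9 °C

Flow-weighted mixing: C = (Q_r C_r + Q_w C_w)/(Q_r + Q_w)
= (37700×19.3 + 8580×22.5)/(37700 + 8580) = 920700/46280 = 19.89 °C.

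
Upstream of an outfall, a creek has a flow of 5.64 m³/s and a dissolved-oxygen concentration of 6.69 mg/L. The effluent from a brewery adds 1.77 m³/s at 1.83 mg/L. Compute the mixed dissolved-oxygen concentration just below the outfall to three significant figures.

Flow-weighted mixing: C = (Q_r C_r + Q_w C_w)/(Q_r + Q_w)
= (5.64×6.69 + 1.77×1.83)/(5.64 + 1.77) = 40.97/7.410 = 5.529 mg/L.

5.53 mg/L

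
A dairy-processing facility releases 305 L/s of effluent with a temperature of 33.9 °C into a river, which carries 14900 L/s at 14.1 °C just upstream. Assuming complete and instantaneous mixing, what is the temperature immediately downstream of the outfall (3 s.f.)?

14.5 °C

Flow-weighted mixing: C = (Q_r C_r + Q_w C_w)/(Q_r + Q_w)
= (14900×14.1 + 305×33.9)/(14900 + 305) = 220400/15200 = 14.50 °C.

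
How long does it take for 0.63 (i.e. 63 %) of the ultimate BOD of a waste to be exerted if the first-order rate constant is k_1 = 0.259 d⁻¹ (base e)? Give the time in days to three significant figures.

y/L₀ = 1 − e^(−k_1 t) = 0.63 ⇒ e^(−k_1 t) = 0.370
t = −ln(0.370) / 0.259 = 0.9943 / 0.259 = 3.839 d.

t ≈ 3.84 d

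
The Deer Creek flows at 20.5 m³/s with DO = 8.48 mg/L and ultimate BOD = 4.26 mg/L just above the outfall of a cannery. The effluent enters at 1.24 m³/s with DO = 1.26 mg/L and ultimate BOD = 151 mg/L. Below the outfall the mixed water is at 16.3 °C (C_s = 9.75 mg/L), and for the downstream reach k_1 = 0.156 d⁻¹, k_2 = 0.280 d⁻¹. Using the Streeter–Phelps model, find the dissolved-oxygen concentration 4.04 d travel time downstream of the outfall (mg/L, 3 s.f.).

DO ≈ 5.87 mg/L

Mixed DO = (20.5×8.48 + 1.24×1.26)/(20.5+1.24) = 175.4/21.74 = 8.068 mg/L.
Mixed L₀ = (20.5×4.26 + 1.24×151)/(21.74) = 274.6/21.74 = 12.63 mg/L.
Initial deficit D₀ = C_s − DO₀ = 9.75 − 8.068 = 1.682 mg/L.
D(4.04) = [0.156×12.63/(0.280−0.156)](e^(−0.156×4.04) − e^(−0.280×4.04)) + 1.682 e^(−0.280×4.04)
= 15.89 × (0.5325 − 0.3226) + 1.682 × 0.3226 = 3.876 mg/L.
DO = 9.75 − 3.876 = 5.874 mg/L.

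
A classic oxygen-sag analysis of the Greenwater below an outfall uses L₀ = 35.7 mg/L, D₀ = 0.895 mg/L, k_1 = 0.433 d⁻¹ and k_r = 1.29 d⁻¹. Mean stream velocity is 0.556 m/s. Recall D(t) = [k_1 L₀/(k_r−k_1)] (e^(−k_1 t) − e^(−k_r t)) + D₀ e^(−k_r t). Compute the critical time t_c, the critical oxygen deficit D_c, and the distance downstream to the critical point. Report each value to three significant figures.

t_c ≈ 1.21 d; D_c ≈ 7.08 mg/L; x_c ≈ 58.3 km

At the critical point dD/dt = 0, so k_1 L₀ e^(−k_1 t) = k_r D. Substituting D(t) from the Streeter–Phelps equation and solving for t gives
t_c = ln[(k_r/k_1)(1 − D₀(k_r−k_1)/(k_1 L₀))] / (k_r−k_1).
Here k_r−k_1 = 0.8570 d⁻¹ and 1 − D₀(k_r−k_1)/(k_1 L₀) = 1 − 0.895×0.8570/(0.433×35.7) = 0.9504, so
t_c = ln(2.979 × 0.9504) / 0.8570 = 1.041 / 0.8570 = 1.214 d.
L(t_c) = L₀ e^(−k_1 t_c) = 35.7 × 0.5911 = 21.10 mg/L, and at the critical point k_r D_c = k_1 L, so D_c = (0.433/1.29) × 21.10 = 7.083 mg/L.
x_c = v t_c = 0.556 m/s × 1.214 d × 86400 s/d = 58340 m ≈ 58.3 km.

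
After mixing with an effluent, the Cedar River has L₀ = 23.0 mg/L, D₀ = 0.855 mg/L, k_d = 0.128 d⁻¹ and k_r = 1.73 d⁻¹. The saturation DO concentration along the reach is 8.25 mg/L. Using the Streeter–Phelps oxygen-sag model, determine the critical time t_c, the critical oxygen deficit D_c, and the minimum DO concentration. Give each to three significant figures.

With k_r/k_d = 13.52 and 1 − D₀(k_r−k_d)/(k_d L₀) = 0.5347,
t_c = ln(13.52 × 0.5347) / (1.73 − 0.128) = ln(7.227) / 1.602 = 1.978/1.602 = 1.235 d.
L(t_c) = L₀ e^(−k_d t_c) = 23.0 × 0.8538 = 19.64 mg/L, and at the critical point k_r D_c = k_d L, so D_c = (0.128/1.73) × 19.64 = 1.453 mg/L.
Minimum DO = C_s − D_c = 8.25 − 1.453 = 6.797 mg/L.

t_c ≈ 1.23 d; D_c ≈ 1.45 mg/L; min DO ≈ 6.80 mg/L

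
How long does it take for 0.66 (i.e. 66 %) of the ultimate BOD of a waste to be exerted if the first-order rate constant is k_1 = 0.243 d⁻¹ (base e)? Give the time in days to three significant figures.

y/L₀ = 1 − e^(−k_1 t) = 0.66 ⇒ e^(−k_1 t) = 0.340
t = −ln(0.340) / 0.243 = 1.079 / 0.243 = 4.440 d.

t ≈ 4.44 d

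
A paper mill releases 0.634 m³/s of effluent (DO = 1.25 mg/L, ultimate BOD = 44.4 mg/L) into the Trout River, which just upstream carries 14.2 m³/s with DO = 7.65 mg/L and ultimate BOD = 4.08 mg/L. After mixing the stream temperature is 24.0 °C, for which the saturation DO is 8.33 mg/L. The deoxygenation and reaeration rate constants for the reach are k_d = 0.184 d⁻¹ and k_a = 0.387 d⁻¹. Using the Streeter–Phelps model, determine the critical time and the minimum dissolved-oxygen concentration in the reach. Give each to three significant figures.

Mixed DO = (14.2×7.65 + 0.634×1.25)/(14.2+0.634) = 109.4/14.83 = 7.376 mg/L.
Mixed L₀ = (14.2×4.08 + 0.634×44.4)/(14.83) = 86.09/14.83 = 5.803 mg/L.
Initial deficit D₀ = C_s − DO₀ = 8.33 − 7.376 = 0.9535 mg/L.
t_c = (1/0.2030) ln[(0.387/0.184)(1 − 0.9535×0.2030/(0.184×5.803))] = 4.926 × ln(1.722) = 2.677 d.
D_c = (0.184/0.387) × 5.803 × e^(−0.184×2.677) = 0.4755 × 5.803 × 0.6110 = 1.686 mg/L.
Minimum DO = 8.33 − 1.686 = 6.644 mg/L.

t_c ≈ 2.68 d; minimum DO ≈ 6.64 mg/L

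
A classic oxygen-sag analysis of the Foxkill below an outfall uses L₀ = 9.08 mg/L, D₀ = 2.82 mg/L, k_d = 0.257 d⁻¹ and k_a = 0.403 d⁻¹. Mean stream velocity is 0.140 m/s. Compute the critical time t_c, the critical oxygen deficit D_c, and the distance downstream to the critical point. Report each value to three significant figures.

t_c ≈ 1.75 d; D_c ≈ 3.69 mg/L; x_c ≈ 21.2 km

t_c = [1/(k_a−k_d)] ln[(k_a/k_d)(1 − D₀(k_a−k_d)/(k_d L₀))]
= [1/(0.403−0.257)] ln[(0.403/0.257)(1 − 2.82×0.1460/(0.257×9.08))]
= (1/0.1460) ln[1.568 × 0.8236] = 6.849 × ln(1.291) = 6.849 × 0.2557 = 1.752 d.
D_c = (k_d/k_a) L₀ e^(−k_d t_c) = (0.257/0.403) × 9.08 × e^(−0.257×1.752) = 0.6377 × 9.08 × 0.6375 = 3.691 mg/L.
x_c = v t_c = 0.140 m/s × 1.752 d × 86400 s/d = 21190 m ≈ 21.2 km.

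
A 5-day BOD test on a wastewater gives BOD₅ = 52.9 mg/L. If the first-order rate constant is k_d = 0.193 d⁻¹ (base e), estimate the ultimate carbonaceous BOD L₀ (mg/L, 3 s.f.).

L₀ ≈ 85.5 mg/L

BOD₅ = L₀(1 − e^(−5k_d)) ⇒ L₀ = BOD₅ / (1 − e^(−5×0.193))
= 52.9 / (1 − 0.3810) = 52.9 / 0.6190 = 85.46 mg/L.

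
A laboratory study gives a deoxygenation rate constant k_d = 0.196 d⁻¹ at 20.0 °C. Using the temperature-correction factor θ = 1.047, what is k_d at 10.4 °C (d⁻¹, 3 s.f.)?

k_d(T₂) = k_d(T₁) · θ^(T₂−T₁) = 0.196 × 1.047^(10.4−20.0)
= 0.196 × 1.047^-9.60 = 0.196 × 0.6434 = 0.1261 d⁻¹.

k_d ≈ 0.126 d⁻¹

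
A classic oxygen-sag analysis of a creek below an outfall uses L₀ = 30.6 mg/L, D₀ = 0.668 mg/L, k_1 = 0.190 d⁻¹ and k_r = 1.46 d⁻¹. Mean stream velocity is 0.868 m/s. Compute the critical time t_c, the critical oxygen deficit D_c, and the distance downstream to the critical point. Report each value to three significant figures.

t_c ≈ 1.48 d; D_c ≈ 3.01 mg/L; x_c ≈ 111 km

With k_r/k_1 = 7.684 and 1 − D₀(k_r−k_1)/(k_1 L₀) = 0.8541,
t_c = ln(7.684 × 0.8541) / (1.46 − 0.190) = ln(6.563) / 1.270 = 1.881/1.270 = 1.481 d.
D_c = (k_1/k_r) L₀ e^(−k_1 t_c) = (0.190/1.46) × 30.6 × e^(−0.190×1.481) = 0.1301 × 30.6 × 0.7547 = 3.005 mg/L.
x_c = v t_c = 0.868 m/s × 1.481 d × 86400 s/d = 111100 m ≈ 111 km.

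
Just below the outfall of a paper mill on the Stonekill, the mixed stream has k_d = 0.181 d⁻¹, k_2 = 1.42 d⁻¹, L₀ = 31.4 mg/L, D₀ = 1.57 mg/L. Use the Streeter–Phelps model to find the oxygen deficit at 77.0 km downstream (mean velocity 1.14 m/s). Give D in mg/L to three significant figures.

Travel time t = x/v = 77.0 km / (1.14 m/s) = 77000 m / 1.14 m/s = 67540 s = 0.7818 d.
k_d L₀/(k_2−k_d) = 0.181×31.4/(1.42−0.181) = 5.683/1.239 = 4.587 mg/L.
e^(−k_d t) = e^(−0.181×0.7818) = 0.8681; e^(−k_2 t) = e^(−1.42×0.7818) = 0.3295.
D = 4.587 × (0.8681 − 0.3295) + 1.57 × 0.3295 = 2.470 + 0.5174 = 2.988 mg/L.

D ≈ 2.99 mg/L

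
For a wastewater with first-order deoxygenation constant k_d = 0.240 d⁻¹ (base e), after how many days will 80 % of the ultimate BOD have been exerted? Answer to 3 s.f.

t ≈ 6.71 d

y/L₀ = 1 − e^(−k_d t) = 0.80 ⇒ e^(−k_d t) = 0.200
t = −ln(0.200) / 0.240 = 1.609 / 0.240 = 6.706 d.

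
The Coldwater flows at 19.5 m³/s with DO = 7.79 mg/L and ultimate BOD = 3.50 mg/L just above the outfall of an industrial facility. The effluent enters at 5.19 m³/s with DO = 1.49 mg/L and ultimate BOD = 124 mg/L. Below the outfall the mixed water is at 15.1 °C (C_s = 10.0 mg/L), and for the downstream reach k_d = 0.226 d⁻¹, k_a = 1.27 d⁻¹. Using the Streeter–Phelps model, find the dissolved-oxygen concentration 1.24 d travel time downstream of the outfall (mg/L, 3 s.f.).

Mixed DO = (19.5×7.79 + 5.19×1.49)/(19.5+5.19) = 159.6/24.69 = 6.466 mg/L.
Mixed L₀ = (19.5×3.50 + 5.19×124)/(24.69) = 711.8/24.69 = 28.83 mg/L.
Initial deficit D₀ = C_s − DO₀ = 10.0 − 6.466 = 3.534 mg/L.
D(1.24) = [0.226×28.83/(1.27−0.226)](e^(−0.226×1.24) − e^(−1.27×1.24)) + 3.534 e^(−1.27×1.24)
= 6.241 × (0.7556 − 0.2070) + 3.534 × 0.2070 = 4.155 mg/L.
DO = 10.0 − 4.155 = 5.845 mg/L.

DO ≈ 5.84 mg/L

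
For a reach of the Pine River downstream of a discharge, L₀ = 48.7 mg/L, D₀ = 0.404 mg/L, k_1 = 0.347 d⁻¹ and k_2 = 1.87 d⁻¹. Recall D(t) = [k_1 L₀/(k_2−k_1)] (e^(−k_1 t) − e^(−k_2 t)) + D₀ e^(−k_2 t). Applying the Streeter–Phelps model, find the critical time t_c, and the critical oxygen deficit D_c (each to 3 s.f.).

With k_2/k_1 = 5.389 and 1 − D₀(k_2−k_1)/(k_1 L₀) = 0.9636,
t_c = ln(5.389 × 0.9636) / (1.87 − 0.347) = ln(5.193) / 1.523 = 1.647/1.523 = 1.082 d.
L(t_c) = L₀ e^(−k_1 t_c) = 48.7 × 0.6871 = 33.46 mg/L, and at the critical point k_2 D_c = k_1 L, so D_c = (0.347/1.87) × 33.46 = 6.209 mg/L.

t_c ≈ 1.08 d; D_c ≈ 6.21 mg/L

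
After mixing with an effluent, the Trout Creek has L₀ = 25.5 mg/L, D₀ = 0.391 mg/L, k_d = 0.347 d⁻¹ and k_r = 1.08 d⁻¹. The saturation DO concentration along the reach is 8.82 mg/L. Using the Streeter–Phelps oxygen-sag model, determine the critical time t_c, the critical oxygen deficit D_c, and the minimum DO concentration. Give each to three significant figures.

t_c ≈ 1.50 d; D_c ≈ 4.86 mg/L; min DO ≈ 3.96 mg/L

t_c = [1/(k_r−k_d)] ln[(k_r/k_d)(1 − D₀(k_r−k_d)/(k_d L₀))]
= [1/(1.08−0.347)] ln[(1.08/0.347)(1 − 0.391×0.7330/(0.347×25.5))]
= (1/0.7330) ln[3.112 × 0.9676] = 1.364 × ln(3.012) = 1.364 × 1.102 = 1.504 d.
L(t_c) = L₀ e^(−k_d t_c) = 25.5 × 0.5934 = 15.13 mg/L, and at the critical point k_r D_c = k_d L, so D_c = (0.347/1.08) × 15.13 = 4.862 mg/L.
Minimum DO = C_s − D_c = 8.82 − 4.862 = 3.958 mg/L.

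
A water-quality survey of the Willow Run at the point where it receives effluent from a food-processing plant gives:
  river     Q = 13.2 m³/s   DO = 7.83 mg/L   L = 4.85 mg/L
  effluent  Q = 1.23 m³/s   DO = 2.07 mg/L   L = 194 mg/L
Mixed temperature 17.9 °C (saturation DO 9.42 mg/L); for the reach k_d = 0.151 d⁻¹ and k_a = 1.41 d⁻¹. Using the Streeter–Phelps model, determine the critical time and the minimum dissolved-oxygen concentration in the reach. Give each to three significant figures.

t_c ≈ 0.380 d; minimum DO ≈ 7.30 mg/L

Mixed DO = (13.2×7.83 + 1.23×2.07)/(13.2+1.23) = 105.9/14.43 = 7.339 mg/L.
Mixed L₀ = (13.2×4.85 + 1.23×194)/(14.43) = 302.6/14.43 = 20.97 mg/L.
Initial deficit D₀ = C_s − DO₀ = 9.42 − 7.339 = 2.081 mg/L.
t_c = (1/1.259) ln[(1.41/0.151)(1 − 2.081×1.259/(0.151×20.97))] = 0.7943 × ln(1.613) = 0.3796 d.
D_c = (0.151/1.41) × 20.97 × e^(−0.151×0.3796) = 0.1071 × 20.97 × 0.9443 = 2.121 mg/L.
Minimum DO = 9.42 − 2.121 = 7.299 mg/L.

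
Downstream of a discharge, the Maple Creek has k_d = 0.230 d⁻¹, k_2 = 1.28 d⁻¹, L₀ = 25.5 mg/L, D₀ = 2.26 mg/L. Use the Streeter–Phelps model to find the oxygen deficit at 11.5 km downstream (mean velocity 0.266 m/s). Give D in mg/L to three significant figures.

D ≈ 3.23 mg/L

Travel time t = x/v = 11.5 km / (0.266 m/s) = 11500 m / 0.266 m/s = 43230 s = 0.5004 d.
k_d L₀/(k_2−k_d) = 0.230×25.5/(1.28−0.230) = 5.865/1.050 = 5.586 mg/L.
e^(−k_d t) = e^(−0.230×0.5004) = 0.8913; e^(−k_2 t) = e^(−1.28×0.5004) = 0.5270.
D = 5.586 × (0.8913 − 0.5270) + 2.26 × 0.5270 = 2.035 + 1.191 = 3.226 mg/L.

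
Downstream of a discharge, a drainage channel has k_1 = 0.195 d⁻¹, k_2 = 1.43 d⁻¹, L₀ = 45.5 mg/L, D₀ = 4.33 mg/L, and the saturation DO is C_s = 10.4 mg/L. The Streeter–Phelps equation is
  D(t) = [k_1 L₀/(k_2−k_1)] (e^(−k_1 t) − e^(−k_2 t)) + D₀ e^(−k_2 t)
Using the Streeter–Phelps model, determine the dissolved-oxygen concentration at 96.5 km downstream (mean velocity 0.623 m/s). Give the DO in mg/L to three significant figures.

DO ≈ 5.56 mg/L

Travel time t = x/v = 96.5 km / (0.623 m/s) = 96500 m / 0.623 m/s = 154900 s = 1.793 d.
k_1 L₀/(k_2−k_1) = 0.195×45.5/(1.43−0.195) = 8.873/1.235 = 7.184 mg/L.
e^(−k_1 t) = e^(−0.195×1.793) = 0.7050; e^(−k_2 t) = e^(−1.43×1.793) = 0.07702.
D = 7.184 × (0.7050 − 0.07702) + 4.33 × 0.07702 = 4.511 + 0.3335 = 4.845 mg/L.
DO = C_s − D = 10.4 − 4.845 = 5.555 mg/L.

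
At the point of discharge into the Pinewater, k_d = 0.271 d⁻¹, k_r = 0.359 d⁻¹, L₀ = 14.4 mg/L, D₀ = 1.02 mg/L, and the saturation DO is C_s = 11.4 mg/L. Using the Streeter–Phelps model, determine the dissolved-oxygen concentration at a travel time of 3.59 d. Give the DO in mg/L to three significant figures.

k_d L₀/(k_r−k_d) = 0.271×14.4/(0.359−0.271) = 3.902/0.08800 = 44.35 mg/L.
e^(−k_d t) = e^(−0.271×3.590) = 0.3780; e^(−k_r t) = e^(−0.359×3.590) = 0.2756.
D = 44.35 × (0.3780 − 0.2756) + 1.02 × 0.2756 = 4.541 + 0.2811 = 4.822 mg/L.
DO = C_s − D = 11.4 − 4.822 = 6.578 mg/L.

DO ≈ 6.58 mg/L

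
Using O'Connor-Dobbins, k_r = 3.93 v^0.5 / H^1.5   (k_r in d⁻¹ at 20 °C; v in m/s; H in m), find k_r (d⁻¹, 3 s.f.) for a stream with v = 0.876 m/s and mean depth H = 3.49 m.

k_r = 3.93 × 0.876^0.5 / 3.49^1.5 = 3.93 × 0.9359 / 6.520 = 0.5642 d⁻¹.

k_r ≈ 0.564 d⁻¹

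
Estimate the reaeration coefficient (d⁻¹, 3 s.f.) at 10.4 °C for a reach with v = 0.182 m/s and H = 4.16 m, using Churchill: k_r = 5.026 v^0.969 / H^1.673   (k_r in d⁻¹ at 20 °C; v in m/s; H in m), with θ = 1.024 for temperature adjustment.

k_r(20) = 5.026 × 0.182^0.969 / 4.16^1.673 = 5.026 × 0.1919 / 10.86 = 0.08882 d⁻¹.
k_r(10.4) = 0.08882 × 1.024^(10.4−20) = 0.08882 × 0.7964 = 0.07073 d⁻¹.

k_r ≈ 0.0707 d⁻¹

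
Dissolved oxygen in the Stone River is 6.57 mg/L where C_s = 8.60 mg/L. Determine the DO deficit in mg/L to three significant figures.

D ≈ 2.03 mg/L

D = C_s − C = 8.60 − 6.57 = 2.03 mg/L.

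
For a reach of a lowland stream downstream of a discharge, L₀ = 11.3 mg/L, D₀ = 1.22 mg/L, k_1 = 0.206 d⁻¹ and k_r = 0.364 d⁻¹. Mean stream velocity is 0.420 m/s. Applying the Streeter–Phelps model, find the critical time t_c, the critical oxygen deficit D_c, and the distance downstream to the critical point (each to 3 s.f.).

t_c ≈ 3.06 d; D_c ≈ 3.41 mg/L; x_c ≈ 111 km

t_c = [1/(k_r−k_1)] ln[(k_r/k_1)(1 − D₀(k_r−k_1)/(k_1 L₀))]
= [1/(0.364−0.206)] ln[(0.364/0.206)(1 − 1.22×0.1580/(0.206×11.3))]
= (1/0.1580) ln[1.767 × 0.9172] = 6.329 × ln(1.621) = 6.329 × 0.4828 = 3.056 d.
L(t_c) = L₀ e^(−k_1 t_c) = 11.3 × 0.5328 = 6.021 mg/L, and at the critical point k_r D_c = k_1 L, so D_c = (0.206/0.364) × 6.021 = 3.408 mg/L.
x_c = v t_c = 0.420 m/s × 3.056 d × 86400 s/d = 110900 m ≈ 111 km.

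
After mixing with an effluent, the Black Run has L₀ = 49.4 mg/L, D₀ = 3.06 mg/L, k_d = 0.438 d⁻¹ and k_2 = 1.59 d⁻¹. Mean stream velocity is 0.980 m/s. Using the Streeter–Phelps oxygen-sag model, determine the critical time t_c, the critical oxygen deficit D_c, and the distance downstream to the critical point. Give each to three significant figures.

t_c ≈ 0.965 d; D_c ≈ 8.92 mg/L; x_c ≈ 81.7 km

At the critical point dD/dt = 0, so k_d L₀ e^(−k_d t) = k_2 D. Substituting D(t) from the Streeter–Phelps equation and solving for t gives
t_c = ln[(k_2/k_d)(1 − D₀(k_2−k_d)/(k_d L₀))] / (k_2−k_d).
Here k_2−k_d = 1.152 d⁻¹ and 1 − D₀(k_2−k_d)/(k_d L₀) = 1 − 3.06×1.152/(0.438×49.4) = 0.8371, so
t_c = ln(3.630 × 0.8371) / 1.152 = 1.111 / 1.152 = 0.9648 d.
D_c = (k_d/k_2) L₀ e^(−k_d t_c) = (0.438/1.59) × 49.4 × e^(−0.438×0.9648) = 0.2755 × 49.4 × 0.6554 = 8.918 mg/L.
x_c = v t_c = 0.980 m/s × 0.9648 d × 86400 s/d = 81690 m ≈ 81.7 km.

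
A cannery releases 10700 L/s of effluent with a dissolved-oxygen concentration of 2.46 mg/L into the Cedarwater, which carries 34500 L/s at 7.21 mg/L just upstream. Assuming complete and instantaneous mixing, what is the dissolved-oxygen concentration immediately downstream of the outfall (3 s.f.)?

6.09 mg/L

Flow-weighted mixing: C = (Q_r C_r + Q_w C_w)/(Q_r + Q_w)
= (34500×7.21 + 10700×2.46)/(34500 + 10700) = 275100/45200 = 6.086 mg/L.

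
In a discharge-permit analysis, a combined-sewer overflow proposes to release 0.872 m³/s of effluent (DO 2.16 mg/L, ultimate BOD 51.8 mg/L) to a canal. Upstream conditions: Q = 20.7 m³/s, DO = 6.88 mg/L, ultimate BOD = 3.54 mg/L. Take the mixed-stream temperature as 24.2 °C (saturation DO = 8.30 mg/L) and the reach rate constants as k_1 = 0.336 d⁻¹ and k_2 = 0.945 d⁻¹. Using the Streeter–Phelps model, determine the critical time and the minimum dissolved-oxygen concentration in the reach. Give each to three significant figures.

Mixed DO = (20.7×6.88 + 0.872×2.16)/(20.7+0.872) = 144.3/21.57 = 6.689 mg/L.
Mixed L₀ = (20.7×3.54 + 0.872×51.8)/(21.57) = 118.4/21.57 = 5.491 mg/L.
Initial deficit D₀ = C_s − DO₀ = 8.30 − 6.689 = 1.611 mg/L.
t_c = (1/0.6090) ln[(0.945/0.336)(1 − 1.611×0.6090/(0.336×5.491))] = 1.642 × ln(1.317) = 0.4522 d.
D_c = (0.336/0.945) × 5.491 × e^(−0.336×0.4522) = 0.3556 × 5.491 × 0.8590 = 1.677 mg/L.
Minimum DO = 8.30 − 1.677 = 6.623 mg/L.

t_c ≈ 0.452 d; minimum DO ≈ 6.62 mg/L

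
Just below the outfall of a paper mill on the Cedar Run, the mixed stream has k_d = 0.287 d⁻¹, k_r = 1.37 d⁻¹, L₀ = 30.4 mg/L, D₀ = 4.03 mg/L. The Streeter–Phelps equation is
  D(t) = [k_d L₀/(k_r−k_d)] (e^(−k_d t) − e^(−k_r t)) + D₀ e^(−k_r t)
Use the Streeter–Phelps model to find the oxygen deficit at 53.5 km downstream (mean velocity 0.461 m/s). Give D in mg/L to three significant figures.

Travel time t = x/v = 53.5 km / (0.461 m/s) = 53500 m / 0.461 m/s = 116100 s = 1.343 d.
k_d L₀/(k_r−k_d) = 0.287×30.4/(1.37−0.287) = 8.725/1.083 = 8.056 mg/L.
e^(−k_d t) = e^(−0.287×1.343) = 0.6801; e^(−k_r t) = e^(−1.37×1.343) = 0.1588.
D = 8.056 × (0.6801 − 0.1588) + 4.03 × 0.1588 = 4.200 + 0.6399 = 4.840 mg/L.

D ≈ 4.84 mg/L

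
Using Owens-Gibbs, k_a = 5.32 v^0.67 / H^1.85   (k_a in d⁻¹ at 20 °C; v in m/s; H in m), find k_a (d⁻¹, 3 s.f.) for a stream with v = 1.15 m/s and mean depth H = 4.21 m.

k_a = 5.32 × 1.15^0.67 / 4.21^1.85 = 5.32 × 1.098 / 14.29 = 0.4089 d⁻¹.

k_a ≈ 0.409 d⁻¹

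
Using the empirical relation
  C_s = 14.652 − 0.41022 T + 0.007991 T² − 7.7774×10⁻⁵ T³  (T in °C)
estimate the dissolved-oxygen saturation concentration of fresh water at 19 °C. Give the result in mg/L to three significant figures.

C_s ≈ 9.21 mg/L

C_s = 14.652 − 0.41022×19 + 0.007991×19² − 7.7774×10⁻⁵×19³ = 9.209 mg/L.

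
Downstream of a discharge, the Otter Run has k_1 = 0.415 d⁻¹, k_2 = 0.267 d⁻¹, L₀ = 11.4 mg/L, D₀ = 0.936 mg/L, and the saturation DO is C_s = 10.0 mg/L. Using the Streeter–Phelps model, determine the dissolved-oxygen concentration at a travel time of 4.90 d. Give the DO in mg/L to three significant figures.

k_1 L₀/(k_2−k_1) = 0.415×11.4/(0.267−0.415) = 4.731/-0.1480 = -31.97 mg/L.
e^(−k_1 t) = e^(−0.415×4.900) = 0.1309; e^(−k_2 t) = e^(−0.267×4.900) = 0.2703.
D = -31.97 × (0.1309 − 0.2703) + 0.936 × 0.2703 = 4.456 + 0.2530 = 4.709 mg/L.
DO = C_s − D = 10.0 − 4.709 = 5.291 mg/L.

DO ≈ 5.29 mg/L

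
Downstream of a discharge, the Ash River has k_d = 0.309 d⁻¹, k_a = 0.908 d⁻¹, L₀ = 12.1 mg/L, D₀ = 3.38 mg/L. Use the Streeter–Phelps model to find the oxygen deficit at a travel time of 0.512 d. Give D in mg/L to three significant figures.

D ≈ 3.53 mg/L

k_d L₀/(k_a−k_d) = 0.309×12.1/(0.908−0.309) = 3.739/0.5990 = 6.242 mg/L.
e^(−k_d t) = e^(−0.309×0.5120) = 0.8537; e^(−k_a t) = e^(−0.908×0.5120) = 0.6282.
D = 6.242 × (0.8537 − 0.6282) + 3.38 × 0.6282 = 1.407 + 2.123 = 3.531 mg/L.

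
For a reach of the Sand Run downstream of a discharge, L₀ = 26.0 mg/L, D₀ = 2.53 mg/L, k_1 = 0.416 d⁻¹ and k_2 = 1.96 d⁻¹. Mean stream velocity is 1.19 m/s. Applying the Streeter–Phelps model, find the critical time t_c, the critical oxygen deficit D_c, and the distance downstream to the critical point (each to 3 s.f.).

t_c = [1/(k_2−k_1)] ln[(k_2/k_1)(1 − D₀(k_2−k_1)/(k_1 L₀))]
= [1/(1.96−0.416)] ln[(1.96/0.416)(1 − 2.53×1.544/(0.416×26.0))]
= (1/1.544) ln[4.712 × 0.6388] = 0.6477 × ln(3.010) = 0.6477 × 1.102 = 0.7137 d.
L(t_c) = L₀ e^(−k_1 t_c) = 26.0 × 0.7431 = 19.32 mg/L, and at the critical point k_2 D_c = k_1 L, so D_c = (0.416/1.96) × 19.32 = 4.101 mg/L.
x_c = v t_c = 1.19 m/s × 0.7137 d × 86400 s/d = 73380 m ≈ 73.4 km.

t_c ≈ 0.714 d; D_c ≈ 4.10 mg/L; x_c ≈ 73.4 km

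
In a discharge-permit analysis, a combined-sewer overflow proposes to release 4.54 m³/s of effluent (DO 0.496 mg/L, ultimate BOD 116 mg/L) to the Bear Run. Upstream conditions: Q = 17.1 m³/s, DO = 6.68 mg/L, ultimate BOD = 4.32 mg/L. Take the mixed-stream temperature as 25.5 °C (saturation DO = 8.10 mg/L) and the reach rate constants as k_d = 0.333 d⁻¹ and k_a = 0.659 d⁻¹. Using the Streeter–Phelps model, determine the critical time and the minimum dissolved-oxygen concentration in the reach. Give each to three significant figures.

t_c ≈ 1.78 d; minimum DO ≈ 0.360 mg/L

Mixed DO = (17.1×6.68 + 4.54×0.496)/(17.1+4.54) = 116.5/21.64 = 5.383 mg/L.
Mixed L₀ = (17.1×4.32 + 4.54×116)/(21.64) = 600.5/21.64 = 27.75 mg/L.
Initial deficit D₀ = C_s − DO₀ = 8.10 − 5.383 = 2.717 mg/L.
t_c = (1/0.3260) ln[(0.659/0.333)(1 − 2.717×0.3260/(0.333×27.75))] = 3.067 × ln(1.789) = 1.785 d.
D_c = (0.333/0.659) × 27.75 × e^(−0.333×1.785) = 0.5053 × 27.75 × 0.5520 = 7.740 mg/L.
Minimum DO = 8.10 − 7.740 = 0.3603 mg/L.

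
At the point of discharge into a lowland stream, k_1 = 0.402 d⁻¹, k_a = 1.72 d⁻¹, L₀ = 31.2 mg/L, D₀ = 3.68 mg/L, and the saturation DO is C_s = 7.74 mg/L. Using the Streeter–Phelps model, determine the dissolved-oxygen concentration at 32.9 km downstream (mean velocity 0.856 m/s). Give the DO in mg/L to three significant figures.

Travel time t = x/v = 32.9 km / (0.856 m/s) = 32900 m / 0.856 m/s = 38430 s = 0.4448 d.
k_1 L₀/(k_a−k_1) = 0.402×31.2/(1.72−0.402) = 12.54/1.318 = 9.516 mg/L.
e^(−k_1 t) = e^(−0.402×0.4448) = 0.8363; e^(−k_a t) = e^(−1.72×0.4448) = 0.4653.
D = 9.516 × (0.8363 − 0.4653) + 3.68 × 0.4653 = 3.530 + 1.712 = 5.243 mg/L.
DO = C_s − D = 7.74 − 5.243 = 2.497 mg/L.

DO ≈ 2.50 mg/L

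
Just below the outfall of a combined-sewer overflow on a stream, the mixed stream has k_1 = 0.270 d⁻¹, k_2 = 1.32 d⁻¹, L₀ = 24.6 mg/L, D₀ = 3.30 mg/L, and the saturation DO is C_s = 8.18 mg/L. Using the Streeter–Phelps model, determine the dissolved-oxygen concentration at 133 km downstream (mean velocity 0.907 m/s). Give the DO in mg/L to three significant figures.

Travel time t = x/v = 133 km / (0.907 m/s) = 133000 m / 0.907 m/s = 146600 s = 1.697 d.
k_1 L₀/(k_2−k_1) = 0.270×24.6/(1.32−0.270) = 6.642/1.050 = 6.326 mg/L.
e^(−k_1 t) = e^(−0.270×1.697) = 0.6324; e^(−k_2 t) = e^(−1.32×1.697) = 0.1064.
D = 6.326 × (0.6324 − 0.1064) + 3.30 × 0.1064 = 3.327 + 0.3512 = 3.678 mg/L.
DO = C_s − D = 8.18 − 3.678 = 4.502 mg/L.

DO ≈ 4.50 mg/L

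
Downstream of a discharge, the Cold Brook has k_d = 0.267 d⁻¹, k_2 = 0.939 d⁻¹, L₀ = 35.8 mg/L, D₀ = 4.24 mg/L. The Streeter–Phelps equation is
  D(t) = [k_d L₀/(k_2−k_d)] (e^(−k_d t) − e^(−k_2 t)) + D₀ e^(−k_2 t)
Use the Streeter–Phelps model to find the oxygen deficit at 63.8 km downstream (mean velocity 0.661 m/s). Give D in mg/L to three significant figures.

Travel time t = x/v = 63.8 km / (0.661 m/s) = 63800 m / 0.661 m/s = 96520 s = 1.117 d.
k_d L₀/(k_2−k_d) = 0.267×35.8/(0.939−0.267) = 9.559/0.6720 = 14.22 mg/L.
e^(−k_d t) = e^(−0.267×1.117) = 0.7421; e^(−k_2 t) = e^(−0.939×1.117) = 0.3503.
D = 14.22 × (0.7421 − 0.3503) + 4.24 × 0.3503 = 5.573 + 1.485 = 7.058 mg/L.

D ≈ 7.06 mg/L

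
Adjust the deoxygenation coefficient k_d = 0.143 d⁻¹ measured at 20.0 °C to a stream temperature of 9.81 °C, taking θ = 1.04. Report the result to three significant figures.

k_d ≈ 0.0959 d⁻¹

k_d(T₂) = k_d(T₁) · θ^(T₂−T₁) = 0.143 × 1.04^(9.81−20.0)
= 0.143 × 1.04^-10.2 = 0.143 × 0.6705 = 0.09589 d⁻¹.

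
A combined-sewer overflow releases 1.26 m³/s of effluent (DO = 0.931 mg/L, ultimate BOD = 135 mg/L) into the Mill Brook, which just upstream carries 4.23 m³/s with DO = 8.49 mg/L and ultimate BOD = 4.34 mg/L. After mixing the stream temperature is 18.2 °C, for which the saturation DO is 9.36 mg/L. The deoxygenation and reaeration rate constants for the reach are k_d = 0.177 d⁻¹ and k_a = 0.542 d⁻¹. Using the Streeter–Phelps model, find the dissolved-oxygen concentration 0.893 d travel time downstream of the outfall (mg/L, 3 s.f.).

Mixed DO = (4.23×8.49 + 1.26×0.931)/(4.23+1.26) = 37.09/5.490 = 6.755 mg/L.
Mixed L₀ = (4.23×4.34 + 1.26×135)/(5.490) = 188.5/5.490 = 34.33 mg/L.
Initial deficit D₀ = C_s − DO₀ = 9.36 − 6.755 = 2.605 mg/L.
D(0.893) = [0.177×34.33/(0.542−0.177)](e^(−0.177×0.893) − e^(−0.542×0.893)) + 2.605 e^(−0.542×0.893)
= 16.65 × (0.8538 − 0.6163) + 2.605 × 0.6163 = 5.559 mg/L.
DO = 9.36 − 5.559 = 3.801 mg/L.

DO ≈ 3.80 mg/L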